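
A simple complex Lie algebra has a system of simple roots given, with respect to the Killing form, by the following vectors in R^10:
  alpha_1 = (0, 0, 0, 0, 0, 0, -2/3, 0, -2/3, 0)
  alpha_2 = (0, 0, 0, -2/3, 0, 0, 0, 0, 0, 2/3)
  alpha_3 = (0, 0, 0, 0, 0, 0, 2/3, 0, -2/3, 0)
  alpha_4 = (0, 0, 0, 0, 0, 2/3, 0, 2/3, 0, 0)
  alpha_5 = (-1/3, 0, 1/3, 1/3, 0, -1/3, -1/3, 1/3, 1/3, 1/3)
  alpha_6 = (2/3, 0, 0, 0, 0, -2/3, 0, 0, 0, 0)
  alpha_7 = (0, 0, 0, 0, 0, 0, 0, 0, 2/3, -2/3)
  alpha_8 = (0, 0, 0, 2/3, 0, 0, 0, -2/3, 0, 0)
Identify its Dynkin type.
E8

Compute the Cartan integers a_ij = 2(alpha_i, alpha_j)/(alpha_j, alpha_j); the resulting 8x8 Cartan matrix is
[[2, 0, 0, 0, 0, 0, -1, 0], [0, 2, 0, 0, 0, 0, -1, -1], [0, 0, 2, 0, -1, 0, -1, 0], [0, 0, 0, 2, 0, -1, 0, -1], [0, 0, -1, 0, 2, 0, 0, 0], [0, 0, 0, -1, 0, 2, 0, 0], [-1, -1, -1, 0, 0, 0, 2, 0], [0, -1, 0, -1, 0, 0, 0, 2]].
All simple roots have the same length, so the diagram is simply laced. The associated Dynkin diagram is a chain of 7 nodes with one extra node attached to the third node from one end (E_8), so the type is E_8.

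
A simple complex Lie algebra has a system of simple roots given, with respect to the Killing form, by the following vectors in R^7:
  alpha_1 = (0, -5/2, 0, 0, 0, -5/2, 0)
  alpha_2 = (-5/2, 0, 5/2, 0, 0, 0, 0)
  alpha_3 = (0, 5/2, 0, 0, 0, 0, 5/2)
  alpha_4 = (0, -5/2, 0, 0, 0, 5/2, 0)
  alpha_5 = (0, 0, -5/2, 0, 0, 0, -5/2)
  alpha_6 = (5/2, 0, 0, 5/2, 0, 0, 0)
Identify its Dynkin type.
type D_6

Compute the Cartan integers a_ij = 2(alpha_i, alpha_j)/(alpha_j, alpha_j); the resulting 6x6 Cartan matrix is
[[2, 0, -1, 0, 0, 0], [0, 2, 0, 0, -1, -1], [-1, 0, 2, -1, -1, 0], [0, 0, -1, 2, 0, 0], [0, -1, -1, 0, 2, 0], [0, -1, 0, 0, 0, 2]].
All simple roots have the same length, so the diagram is simply laced. The associated Dynkin diagram is a chain of 4 nodes with a fork of two nodes at one end (D_6), so the type is D_6 (the algebra so(12)).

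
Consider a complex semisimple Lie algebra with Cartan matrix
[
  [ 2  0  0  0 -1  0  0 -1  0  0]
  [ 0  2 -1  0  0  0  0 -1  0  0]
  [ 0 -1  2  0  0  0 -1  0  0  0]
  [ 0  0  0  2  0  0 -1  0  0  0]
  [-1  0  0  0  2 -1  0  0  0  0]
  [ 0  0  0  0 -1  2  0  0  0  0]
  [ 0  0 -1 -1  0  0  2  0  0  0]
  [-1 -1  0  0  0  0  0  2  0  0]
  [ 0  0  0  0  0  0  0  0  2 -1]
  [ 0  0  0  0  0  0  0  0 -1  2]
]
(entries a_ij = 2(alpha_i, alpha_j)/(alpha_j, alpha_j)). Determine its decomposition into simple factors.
The diagram associated to this matrix has two connected components: the simple roots {alpha_9, alpha_10} form a chain of 2 nodes with single edges (A_2), and {alpha_1, alpha_2, alpha_3, alpha_4, alpha_5, alpha_6, alpha_7, alpha_8} form a chain of 8 nodes with single edges (A_8). A semisimple Lie algebra decomposes uniquely as the direct sum of simple ideals, one per connected component of its Dynkin diagram, so g ≅ A_2 ⊕ A_8 (dimension 8 + 80 = 88).

A_2 (sl(3)) + A_8 (sl(9))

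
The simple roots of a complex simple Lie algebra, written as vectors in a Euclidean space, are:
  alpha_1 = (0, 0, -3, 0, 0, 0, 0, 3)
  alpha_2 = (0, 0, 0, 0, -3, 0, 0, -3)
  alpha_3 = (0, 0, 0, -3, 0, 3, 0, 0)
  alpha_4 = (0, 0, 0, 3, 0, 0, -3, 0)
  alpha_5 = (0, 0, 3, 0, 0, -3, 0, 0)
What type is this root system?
A5

Compute the Cartan integers a_ij = 2(alpha_i, alpha_j)/(alpha_j, alpha_j); the resulting 5x5 Cartan matrix is
[[2, -1, 0, 0, -1], [-1, 2, 0, 0, 0], [0, 0, 2, -1, -1], [0, 0, -1, 2, 0], [-1, 0, -1, 0, 2]].
All simple roots have the same length, so the diagram is simply laced. The associated Dynkin diagram is a chain of 5 nodes with single edges (A_5), so the type is A_5 (the algebra sl(6)).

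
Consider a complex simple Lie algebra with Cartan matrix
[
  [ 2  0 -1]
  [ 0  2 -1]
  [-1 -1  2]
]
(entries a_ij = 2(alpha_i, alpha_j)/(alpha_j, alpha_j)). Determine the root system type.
A_3

The matrix has rank 3 with 2's on the diagonal. Reading the off-diagonal entries as Dynkin edges (a single edge where a_ij = a_ji = -1; a double or triple edge where a_ij * a_ji = 2 or 3), the diagram is a chain of 3 nodes with single edges (A_3). One simple-root ordering that puts it in standard form is (alpha_1, alpha_3, alpha_2). So the algebra is type A_3, i.e. sl(4).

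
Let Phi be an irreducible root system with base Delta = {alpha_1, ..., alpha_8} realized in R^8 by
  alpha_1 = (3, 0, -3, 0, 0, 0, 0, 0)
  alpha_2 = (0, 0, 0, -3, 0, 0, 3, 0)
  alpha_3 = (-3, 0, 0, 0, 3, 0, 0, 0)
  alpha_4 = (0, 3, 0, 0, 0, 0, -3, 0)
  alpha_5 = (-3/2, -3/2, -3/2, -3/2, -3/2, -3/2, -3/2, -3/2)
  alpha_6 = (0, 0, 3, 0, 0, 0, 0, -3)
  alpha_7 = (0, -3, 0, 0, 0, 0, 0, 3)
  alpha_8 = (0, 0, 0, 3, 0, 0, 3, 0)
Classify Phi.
E_8

Compute the Cartan integers a_ij = 2(alpha_i, alpha_j)/(alpha_j, alpha_j); the resulting 8x8 Cartan matrix is
[[2, 0, -1, 0, 0, -1, 0, 0], [0, 2, 0, -1, 0, 0, 0, 0], [-1, 0, 2, 0, 0, 0, 0, 0], [0, -1, 0, 2, 0, 0, -1, -1], [0, 0, 0, 0, 2, 0, 0, -1], [-1, 0, 0, 0, 0, 2, -1, 0], [0, 0, 0, -1, 0, -1, 2, 0], [0, 0, 0, -1, -1, 0, 0, 2]].
All simple roots have the same length, so the diagram is simply laced. The associated Dynkin diagram is a chain of 7 nodes with one extra node attached to the third node from one end (E_8), so the type is E_8.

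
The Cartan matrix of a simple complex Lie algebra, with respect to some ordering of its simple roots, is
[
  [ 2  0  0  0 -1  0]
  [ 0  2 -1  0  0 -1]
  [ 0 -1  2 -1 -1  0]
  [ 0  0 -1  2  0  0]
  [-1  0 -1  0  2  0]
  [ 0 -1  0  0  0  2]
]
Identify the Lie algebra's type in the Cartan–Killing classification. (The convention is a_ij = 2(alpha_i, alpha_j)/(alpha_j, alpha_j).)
The matrix has rank 6 with 2's on the diagonal. Reading the off-diagonal entries as Dynkin edges (a single edge where a_ij = a_ji = -1; a double or triple edge where a_ij * a_ji = 2 or 3), the diagram is a chain of 5 nodes with one extra node attached to the third node from one end (E_6). One simple-root ordering that puts it in standard form is (alpha_1, alpha_4, alpha_5, alpha_3, alpha_2, alpha_6). So the algebra is type E_6.

type E_6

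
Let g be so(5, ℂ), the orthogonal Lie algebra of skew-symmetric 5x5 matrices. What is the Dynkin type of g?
B2

This is so(5) with 5 odd, which has dimension 5(5-1)/2 = 10 and rank (5-1)/2 = 2. In the classification of classical Lie algebras, the orthogonal algebra so(2n+1) in an odd number of variables has type B_n; here n = 2, so the Dynkin diagram is a chain of 2 nodes with a double edge at one end; the terminal node there is the unique short simple root (B_2). Hence the type is B_2.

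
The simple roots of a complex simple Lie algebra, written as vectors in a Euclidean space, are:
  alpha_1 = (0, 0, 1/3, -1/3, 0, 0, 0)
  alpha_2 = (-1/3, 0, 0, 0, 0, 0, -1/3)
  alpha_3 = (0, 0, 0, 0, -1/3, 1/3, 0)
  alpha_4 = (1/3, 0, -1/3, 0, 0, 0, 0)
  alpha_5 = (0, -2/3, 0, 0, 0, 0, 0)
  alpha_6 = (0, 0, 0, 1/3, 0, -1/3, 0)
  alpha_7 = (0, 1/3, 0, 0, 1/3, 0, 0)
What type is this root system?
C_7

Compute the Cartan integers a_ij = 2(alpha_i, alpha_j)/(alpha_j, alpha_j); the resulting 7x7 Cartan matrix is
[[2, 0, 0, -1, 0, -1, 0], [0, 2, 0, -1, 0, 0, 0], [0, 0, 2, 0, 0, -1, -1], [-1, -1, 0, 2, 0, 0, 0], [0, 0, 0, 0, 2, 0, -2], [-1, 0, -1, 0, 0, 2, 0], [0, 0, -1, 0, -1, 0, 2]].
The roots have two lengths (squared-length ratio 2:1); the short ones are alpha_{1,2,3,4,6,7}. The associated Dynkin diagram is a chain of 7 nodes with a double edge at one end; the terminal node there is the unique long simple root (C_7), so the type is C_7 (the algebra sp(14)).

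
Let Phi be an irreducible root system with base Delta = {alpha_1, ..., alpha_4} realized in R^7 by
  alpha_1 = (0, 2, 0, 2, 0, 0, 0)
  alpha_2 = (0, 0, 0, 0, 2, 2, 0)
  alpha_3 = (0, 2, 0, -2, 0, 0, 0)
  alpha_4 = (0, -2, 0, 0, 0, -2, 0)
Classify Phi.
D4

Compute the Cartan integers a_ij = 2(alpha_i, alpha_j)/(alpha_j, alpha_j); the resulting 4x4 Cartan matrix is
[[2, 0, 0, -1], [0, 2, 0, -1], [0, 0, 2, -1], [-1, -1, -1, 2]].
All simple roots have the same length, so the diagram is simply laced. The associated Dynkin diagram is a chain of 2 nodes with a fork of two nodes at one end (D_4), so the type is D_4 (the algebra so(8)).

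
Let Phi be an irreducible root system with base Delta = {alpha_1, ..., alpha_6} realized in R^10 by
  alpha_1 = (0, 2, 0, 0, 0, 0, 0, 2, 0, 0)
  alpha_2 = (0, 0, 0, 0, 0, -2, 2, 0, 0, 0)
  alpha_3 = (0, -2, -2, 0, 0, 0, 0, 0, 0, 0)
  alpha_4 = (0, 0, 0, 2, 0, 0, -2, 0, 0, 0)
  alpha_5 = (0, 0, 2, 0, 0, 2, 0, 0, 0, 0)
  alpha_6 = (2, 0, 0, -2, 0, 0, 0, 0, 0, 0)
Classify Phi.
type A_6

Compute the Cartan integers a_ij = 2(alpha_i, alpha_j)/(alpha_j, alpha_j); the resulting 6x6 Cartan matrix is
[[2, 0, -1, 0, 0, 0], [0, 2, 0, -1, -1, 0], [-1, 0, 2, 0, -1, 0], [0, -1, 0, 2, 0, -1], [0, -1, -1, 0, 2, 0], [0, 0, 0, -1, 0, 2]].
All simple roots have the same length, so the diagram is simply laced. The associated Dynkin diagram is a chain of 6 nodes with single edges (A_6), so the type is A_6 (the algebra sl(7)).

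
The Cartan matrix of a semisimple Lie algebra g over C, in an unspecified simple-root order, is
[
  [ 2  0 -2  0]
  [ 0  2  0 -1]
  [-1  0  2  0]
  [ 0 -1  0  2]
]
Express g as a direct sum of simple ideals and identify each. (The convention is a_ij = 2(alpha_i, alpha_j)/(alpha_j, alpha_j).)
A_2 (sl(3)) + B_2 (so(5))

The diagram associated to this matrix has two connected components: the simple roots {alpha_2, alpha_4} form a chain of 2 nodes with single edges (A_2), and {alpha_1, alpha_3} form a chain of 2 nodes with a double edge at one end; the terminal node there is the unique short simple root (B_2). A semisimple Lie algebra decomposes uniquely as the direct sum of simple ideals, one per connected component of its Dynkin diagram, so g ≅ A_2 ⊕ B_2 (dimension 8 + 10 = 18).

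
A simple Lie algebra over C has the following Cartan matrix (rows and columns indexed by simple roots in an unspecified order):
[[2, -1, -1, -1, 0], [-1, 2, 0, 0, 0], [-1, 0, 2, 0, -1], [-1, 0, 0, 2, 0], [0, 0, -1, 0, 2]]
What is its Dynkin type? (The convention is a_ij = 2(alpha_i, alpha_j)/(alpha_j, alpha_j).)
The matrix has rank 5 with 2's on the diagonal. Reading the off-diagonal entries as Dynkin edges (a single edge where a_ij = a_ji = -1; a double or triple edge where a_ij * a_ji = 2 or 3), the diagram is a chain of 3 nodes with a fork of two nodes at one end (D_5). One simple-root ordering that puts it in standard form is (alpha_5, alpha_3, alpha_1, alpha_2, alpha_4). So the algebra is type D_5, i.e. so(10).

type D_5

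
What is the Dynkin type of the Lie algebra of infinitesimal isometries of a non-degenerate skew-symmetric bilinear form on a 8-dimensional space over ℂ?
This is sp(8), which has dimension 8(8+1)/2 = 36 and rank 8/2 = 4. In the classification of classical Lie algebras, the symplectic algebra sp(2n) has type C_n; here n = 4, so the Dynkin diagram is a chain of 4 nodes with a double edge at one end; the terminal node there is the unique long simple root (C_4). Hence the type is C_4.

C4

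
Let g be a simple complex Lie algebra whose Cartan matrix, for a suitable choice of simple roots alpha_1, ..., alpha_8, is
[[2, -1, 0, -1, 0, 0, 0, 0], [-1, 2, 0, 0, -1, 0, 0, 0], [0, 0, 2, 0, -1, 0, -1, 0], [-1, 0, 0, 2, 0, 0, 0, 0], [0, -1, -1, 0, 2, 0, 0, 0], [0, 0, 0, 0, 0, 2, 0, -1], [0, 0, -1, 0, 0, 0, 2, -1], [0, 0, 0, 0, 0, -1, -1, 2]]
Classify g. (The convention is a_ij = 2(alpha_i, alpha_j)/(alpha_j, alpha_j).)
The matrix has rank 8 with 2's on the diagonal. Reading the off-diagonal entries as Dynkin edges (a single edge where a_ij = a_ji = -1; a double or triple edge where a_ij * a_ji = 2 or 3), the diagram is a chain of 8 nodes with single edges (A_8). One simple-root ordering that puts it in standard form is (alpha_6, alpha_8, alpha_7, alpha_3, alpha_5, alpha_2, alpha_1, alpha_4). So the algebra is type A_8, i.e. sl(9).

A_8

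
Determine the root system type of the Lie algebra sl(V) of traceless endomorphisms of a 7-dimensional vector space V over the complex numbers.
type A_6

This is sl(7), which has dimension 7^2 - 1 = 48 and rank 7 - 1 = 6 (a Cartan subalgebra is the diagonal traceless matrices). In the classification of classical Lie algebras, the special linear algebra sl(n+1) has type A_n; here n = 6, so the Dynkin diagram is a chain of 6 nodes with single edges (A_6). Hence the type is A_6.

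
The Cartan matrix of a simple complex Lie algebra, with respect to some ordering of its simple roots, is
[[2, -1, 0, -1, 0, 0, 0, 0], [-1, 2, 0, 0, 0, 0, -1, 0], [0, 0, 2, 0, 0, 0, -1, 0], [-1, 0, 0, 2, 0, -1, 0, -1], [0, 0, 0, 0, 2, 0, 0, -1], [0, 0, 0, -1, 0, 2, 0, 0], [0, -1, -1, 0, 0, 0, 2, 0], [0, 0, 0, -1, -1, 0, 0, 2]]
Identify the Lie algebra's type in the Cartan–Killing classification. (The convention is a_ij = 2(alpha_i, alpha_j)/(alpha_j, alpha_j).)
The matrix has rank 8 with 2's on the diagonal. Reading the off-diagonal entries as Dynkin edges (a single edge where a_ij = a_ji = -1; a double or triple edge where a_ij * a_ji = 2 or 3), the diagram is a chain of 7 nodes with one extra node attached to the third node from one end (E_8). One simple-root ordering that puts it in standard form is (alpha_5, alpha_6, alpha_8, alpha_4, alpha_1, alpha_2, alpha_7, alpha_3). So the algebra is type E_8.

E8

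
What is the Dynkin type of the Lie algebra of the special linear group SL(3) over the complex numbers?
A2

This is sl(3), which has dimension 3^2 - 1 = 8 and rank 3 - 1 = 2 (a Cartan subalgebra is the diagonal traceless matrices). In the classification of classical Lie algebras, the special linear algebra sl(n+1) has type A_n; here n = 2, so the Dynkin diagram is a chain of 2 nodes with single edges (A_2). Hence the type is A_2.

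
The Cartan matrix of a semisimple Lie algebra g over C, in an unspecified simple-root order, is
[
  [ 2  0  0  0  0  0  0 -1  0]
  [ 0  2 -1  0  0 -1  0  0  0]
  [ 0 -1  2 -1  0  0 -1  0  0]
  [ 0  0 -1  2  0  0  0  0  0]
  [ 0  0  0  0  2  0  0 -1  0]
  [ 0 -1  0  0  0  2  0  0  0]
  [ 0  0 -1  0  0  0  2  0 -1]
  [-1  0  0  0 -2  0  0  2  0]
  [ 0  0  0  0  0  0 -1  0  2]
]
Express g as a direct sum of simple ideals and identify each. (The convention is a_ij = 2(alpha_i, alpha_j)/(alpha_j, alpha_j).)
The diagram associated to this matrix has two connected components: the simple roots {alpha_1, alpha_5, alpha_8} form a chain of 3 nodes with a double edge at one end; the terminal node there is the unique short simple root (B_3), and {alpha_2, alpha_3, alpha_4, alpha_6, alpha_7, alpha_9} form a chain of 5 nodes with one extra node attached to the third node from one end (E_6). A semisimple Lie algebra decomposes uniquely as the direct sum of simple ideals, one per connected component of its Dynkin diagram, so g ≅ B_3 ⊕ E_6 (dimension 21 + 78 = 99).

B_3 (so(7)) + E_6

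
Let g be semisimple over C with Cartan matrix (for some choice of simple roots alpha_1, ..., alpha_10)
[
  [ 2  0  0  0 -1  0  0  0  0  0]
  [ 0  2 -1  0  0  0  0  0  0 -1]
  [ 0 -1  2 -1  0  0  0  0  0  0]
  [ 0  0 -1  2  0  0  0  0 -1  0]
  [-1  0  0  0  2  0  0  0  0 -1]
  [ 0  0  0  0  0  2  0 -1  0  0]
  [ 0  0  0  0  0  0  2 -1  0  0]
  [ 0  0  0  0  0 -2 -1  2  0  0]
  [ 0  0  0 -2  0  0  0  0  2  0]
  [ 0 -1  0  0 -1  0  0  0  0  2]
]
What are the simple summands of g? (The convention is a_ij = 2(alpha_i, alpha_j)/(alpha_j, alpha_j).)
type B_3 + type C_7

The diagram associated to this matrix has two connected components: the simple roots {alpha_6, alpha_7, alpha_8} form a chain of 3 nodes with a double edge at one end; the terminal node there is the unique short simple root (B_3), and {alpha_1, alpha_2, alpha_3, alpha_4, alpha_5, alpha_9, alpha_10} form a chain of 7 nodes with a double edge at one end; the terminal node there is the unique long simple root (C_7). A semisimple Lie algebra decomposes uniquely as the direct sum of simple ideals, one per connected component of its Dynkin diagram, so g ≅ B_3 ⊕ C_7 (dimension 21 + 105 = 126).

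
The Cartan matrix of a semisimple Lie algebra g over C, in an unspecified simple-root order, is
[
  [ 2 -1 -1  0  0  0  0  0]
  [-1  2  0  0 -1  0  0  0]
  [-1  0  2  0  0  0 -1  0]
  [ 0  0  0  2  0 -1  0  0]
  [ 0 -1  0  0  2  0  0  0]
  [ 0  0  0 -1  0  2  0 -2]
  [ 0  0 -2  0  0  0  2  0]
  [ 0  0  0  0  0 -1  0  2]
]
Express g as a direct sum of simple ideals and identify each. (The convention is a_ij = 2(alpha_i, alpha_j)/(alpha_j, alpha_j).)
The diagram associated to this matrix has two connected components: the simple roots {alpha_4, alpha_6, alpha_8} form a chain of 3 nodes with a double edge at one end; the terminal node there is the unique short simple root (B_3), and {alpha_1, alpha_2, alpha_3, alpha_5, alpha_7} form a chain of 5 nodes with a double edge at one end; the terminal node there is the unique long simple root (C_5). A semisimple Lie algebra decomposes uniquely as the direct sum of simple ideals, one per connected component of its Dynkin diagram, so g ≅ B_3 ⊕ C_5 (dimension 21 + 55 = 76).

B_3 (so(7)) ⊕ C_5 (sp(10))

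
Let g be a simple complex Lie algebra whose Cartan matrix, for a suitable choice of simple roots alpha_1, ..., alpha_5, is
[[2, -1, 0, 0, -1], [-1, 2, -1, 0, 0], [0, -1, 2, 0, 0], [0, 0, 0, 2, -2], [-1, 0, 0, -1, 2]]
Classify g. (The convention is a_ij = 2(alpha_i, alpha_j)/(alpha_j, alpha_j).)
C5

The matrix has rank 5 with 2's on the diagonal. Reading the off-diagonal entries as Dynkin edges (a single edge where a_ij = a_ji = -1; a double or triple edge where a_ij * a_ji = 2 or 3), the diagram is a chain of 5 nodes with a double edge at one end; the terminal node there is the unique long simple root (C_5). One simple-root ordering that puts it in standard form is (alpha_3, alpha_2, alpha_1, alpha_5, alpha_4). So the algebra is type C_5, i.e. sp(10).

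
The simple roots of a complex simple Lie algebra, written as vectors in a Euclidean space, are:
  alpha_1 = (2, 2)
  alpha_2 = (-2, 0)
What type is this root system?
type B_2

Compute the Cartan integers a_ij = 2(alpha_i, alpha_j)/(alpha_j, alpha_j); the resulting 2x2 Cartan matrix is
[[2, -2], [-1, 2]].
The roots have two lengths (squared-length ratio 2:1); the short ones are alpha_{2}. The associated Dynkin diagram is a chain of 2 nodes with a double edge at one end; the terminal node there is the unique short simple root (B_2), so the type is B_2 (the algebra so(5)).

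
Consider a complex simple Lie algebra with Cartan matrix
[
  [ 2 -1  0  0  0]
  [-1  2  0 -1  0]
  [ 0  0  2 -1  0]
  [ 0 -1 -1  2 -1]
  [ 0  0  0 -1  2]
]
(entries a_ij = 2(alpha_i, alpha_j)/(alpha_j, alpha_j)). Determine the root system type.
The matrix has rank 5 with 2's on the diagonal. Reading the off-diagonal entries as Dynkin edges (a single edge where a_ij = a_ji = -1; a double or triple edge where a_ij * a_ji = 2 or 3), the diagram is a chain of 3 nodes with a fork of two nodes at one end (D_5). One simple-root ordering that puts it in standard form is (alpha_1, alpha_2, alpha_4, alpha_3, alpha_5). So the algebra is type D_5, i.e. so(10).

D_5 (so(10))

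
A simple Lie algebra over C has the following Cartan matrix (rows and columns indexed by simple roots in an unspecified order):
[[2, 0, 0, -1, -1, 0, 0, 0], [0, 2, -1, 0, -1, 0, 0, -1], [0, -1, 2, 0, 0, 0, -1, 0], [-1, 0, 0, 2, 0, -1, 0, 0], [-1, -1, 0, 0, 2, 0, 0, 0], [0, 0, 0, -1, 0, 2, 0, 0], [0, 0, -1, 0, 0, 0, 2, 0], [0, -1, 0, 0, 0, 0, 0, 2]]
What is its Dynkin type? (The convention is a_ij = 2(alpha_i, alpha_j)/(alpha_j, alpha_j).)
The matrix has rank 8 with 2's on the diagonal. Reading the off-diagonal entries as Dynkin edges (a single edge where a_ij = a_ji = -1; a double or triple edge where a_ij * a_ji = 2 or 3), the diagram is a chain of 7 nodes with one extra node attached to the third node from one end (E_8). One simple-root ordering that puts it in standard form is (alpha_7, alpha_8, alpha_3, alpha_2, alpha_5, alpha_1, alpha_4, alpha_6). So the algebra is type E_8.

E8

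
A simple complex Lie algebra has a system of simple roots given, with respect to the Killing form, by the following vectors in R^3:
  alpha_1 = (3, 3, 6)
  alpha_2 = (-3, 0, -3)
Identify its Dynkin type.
G_2

Compute the Cartan integers a_ij = 2(alpha_i, alpha_j)/(alpha_j, alpha_j); the resulting 2x2 Cartan matrix is
[[2, -3], [-1, 2]].
The roots have two lengths (squared-length ratio 3:1); the short ones are alpha_{2}. The associated Dynkin diagram is two nodes joined by a triple edge (G_2), so the type is G_2.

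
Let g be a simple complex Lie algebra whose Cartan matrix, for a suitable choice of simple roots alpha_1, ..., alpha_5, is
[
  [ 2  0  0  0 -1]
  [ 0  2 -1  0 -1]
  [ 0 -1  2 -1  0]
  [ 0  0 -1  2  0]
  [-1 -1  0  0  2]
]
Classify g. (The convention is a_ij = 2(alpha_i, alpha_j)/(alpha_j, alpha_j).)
type A_5

The matrix has rank 5 with 2's on the diagonal. Reading the off-diagonal entries as Dynkin edges (a single edge where a_ij = a_ji = -1; a double or triple edge where a_ij * a_ji = 2 or 3), the diagram is a chain of 5 nodes with single edges (A_5). One simple-root ordering that puts it in standard form is (alpha_4, alpha_3, alpha_2, alpha_5, alpha_1). So the algebra is type A_5, i.e. sl(6).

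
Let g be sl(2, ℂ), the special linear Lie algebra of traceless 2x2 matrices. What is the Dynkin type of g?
This is sl(2), which has dimension 2^2 - 1 = 3 and rank 2 - 1 = 1 (a Cartan subalgebra is the diagonal traceless matrices). In the classification of classical Lie algebras, the special linear algebra sl(n+1) has type A_n; here n = 1, so the Dynkin diagram is a chain of 1 nodes with single edges (A_1). Hence the type is A_1.

A_1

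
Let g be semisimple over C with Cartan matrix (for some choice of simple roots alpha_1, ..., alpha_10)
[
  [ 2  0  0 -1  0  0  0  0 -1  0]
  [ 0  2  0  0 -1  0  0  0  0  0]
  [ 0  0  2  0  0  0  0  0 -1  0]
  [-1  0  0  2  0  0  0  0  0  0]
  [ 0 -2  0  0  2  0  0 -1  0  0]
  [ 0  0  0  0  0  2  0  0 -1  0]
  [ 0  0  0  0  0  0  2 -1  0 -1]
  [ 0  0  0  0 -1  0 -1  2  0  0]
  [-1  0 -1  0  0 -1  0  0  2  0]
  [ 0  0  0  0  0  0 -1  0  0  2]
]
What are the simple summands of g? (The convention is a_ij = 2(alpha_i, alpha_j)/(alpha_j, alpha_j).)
The diagram associated to this matrix has two connected components: the simple roots {alpha_2, alpha_5, alpha_7, alpha_8, alpha_10} form a chain of 5 nodes with a double edge at one end; the terminal node there is the unique short simple root (B_5), and {alpha_1, alpha_3, alpha_4, alpha_6, alpha_9} form a chain of 3 nodes with a fork of two nodes at one end (D_5). A semisimple Lie algebra decomposes uniquely as the direct sum of simple ideals, one per connected component of its Dynkin diagram, so g ≅ B_5 ⊕ D_5 (dimension 55 + 45 = 100).

B5 + D5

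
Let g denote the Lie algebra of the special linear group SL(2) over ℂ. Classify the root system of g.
This is sl(2), which has dimension 2^2 - 1 = 3 and rank 2 - 1 = 1 (a Cartan subalgebra is the diagonal traceless matrices). In the classification of classical Lie algebras, the special linear algebra sl(n+1) has type A_n; here n = 1, so the Dynkin diagram is a chain of 1 nodes with single edges (A_1). Hence the type is A_1.

A_1 (sl(2))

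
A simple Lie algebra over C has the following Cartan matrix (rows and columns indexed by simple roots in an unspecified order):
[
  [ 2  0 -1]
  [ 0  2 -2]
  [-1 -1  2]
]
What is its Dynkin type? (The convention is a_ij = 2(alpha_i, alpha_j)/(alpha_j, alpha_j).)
C_3 (sp(6))

The matrix has rank 3 with 2's on the diagonal. Reading the off-diagonal entries as Dynkin edges (a single edge where a_ij = a_ji = -1; a double or triple edge where a_ij * a_ji = 2 or 3), the diagram is a chain of 3 nodes with a double edge at one end; the terminal node there is the unique long simple root (C_3). One simple-root ordering that puts it in standard form is (alpha_1, alpha_3, alpha_2). So the algebra is type C_3, i.e. sp(6).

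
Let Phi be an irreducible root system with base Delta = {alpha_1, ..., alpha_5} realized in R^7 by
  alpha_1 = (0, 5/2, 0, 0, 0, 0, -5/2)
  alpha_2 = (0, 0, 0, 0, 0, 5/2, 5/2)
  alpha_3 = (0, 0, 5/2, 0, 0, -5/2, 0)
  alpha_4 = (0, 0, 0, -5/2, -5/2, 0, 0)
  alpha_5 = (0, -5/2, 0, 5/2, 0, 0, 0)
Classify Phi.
Compute the Cartan integers a_ij = 2(alpha_i, alpha_j)/(alpha_j, alpha_j); the resulting 5x5 Cartan matrix is
[[2, -1, 0, 0, -1], [-1, 2, -1, 0, 0], [0, -1, 2, 0, 0], [0, 0, 0, 2, -1], [-1, 0, 0, -1, 2]].
All simple roots have the same length, so the diagram is simply laced. The associated Dynkin diagram is a chain of 5 nodes with single edges (A_5), so the type is A_5 (the algebra sl(6)).

type A_5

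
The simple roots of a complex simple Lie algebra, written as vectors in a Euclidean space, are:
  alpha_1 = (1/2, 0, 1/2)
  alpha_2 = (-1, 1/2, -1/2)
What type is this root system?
G_2

Compute the Cartan integers a_ij = 2(alpha_i, alpha_j)/(alpha_j, alpha_j); the resulting 2x2 Cartan matrix is
[[2, -1], [-3, 2]].
The roots have two lengths (squared-length ratio 3:1); the short ones are alpha_{1}. The associated Dynkin diagram is two nodes joined by a triple edge (G_2), so the type is G_2.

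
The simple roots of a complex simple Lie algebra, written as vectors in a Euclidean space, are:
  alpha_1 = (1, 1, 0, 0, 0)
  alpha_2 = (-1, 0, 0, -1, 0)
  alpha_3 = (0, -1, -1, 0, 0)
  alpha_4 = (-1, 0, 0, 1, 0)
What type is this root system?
Compute the Cartan integers a_ij = 2(alpha_i, alpha_j)/(alpha_j, alpha_j); the resulting 4x4 Cartan matrix is
[[2, -1, -1, -1], [-1, 2, 0, 0], [-1, 0, 2, 0], [-1, 0, 0, 2]].
All simple roots have the same length, so the diagram is simply laced. The associated Dynkin diagram is a chain of 2 nodes with a fork of two nodes at one end (D_4), so the type is D_4 (the algebra so(8)).

type D_4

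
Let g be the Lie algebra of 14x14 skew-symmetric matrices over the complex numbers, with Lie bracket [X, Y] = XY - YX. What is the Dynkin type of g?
type D_7

This is so(14) with 14 even, which has dimension 14(14-1)/2 = 91 and rank 14/2 = 7. In the classification of classical Lie algebras, the orthogonal algebra so(2n) in an even number of variables has type D_n; here n = 7, so the Dynkin diagram is a chain of 5 nodes with a fork of two nodes at one end (D_7). Hence the type is D_7.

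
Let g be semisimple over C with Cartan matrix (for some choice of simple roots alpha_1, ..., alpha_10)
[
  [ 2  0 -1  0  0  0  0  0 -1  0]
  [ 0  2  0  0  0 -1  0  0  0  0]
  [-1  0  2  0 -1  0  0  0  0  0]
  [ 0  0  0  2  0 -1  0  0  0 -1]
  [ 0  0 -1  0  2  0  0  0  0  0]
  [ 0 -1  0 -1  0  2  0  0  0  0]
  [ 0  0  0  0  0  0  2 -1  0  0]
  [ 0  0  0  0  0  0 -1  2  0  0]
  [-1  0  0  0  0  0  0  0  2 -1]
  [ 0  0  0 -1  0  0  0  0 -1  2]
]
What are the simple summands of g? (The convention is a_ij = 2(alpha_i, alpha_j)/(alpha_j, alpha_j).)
A2 ⊕ A8

The diagram associated to this matrix has two connected components: the simple roots {alpha_7, alpha_8} form a chain of 2 nodes with single edges (A_2), and {alpha_1, alpha_2, alpha_3, alpha_4, alpha_5, alpha_6, alpha_9, alpha_10} form a chain of 8 nodes with single edges (A_8). A semisimple Lie algebra decomposes uniquely as the direct sum of simple ideals, one per connected component of its Dynkin diagram, so g ≅ A_2 ⊕ A_8 (dimension 8 + 80 = 88).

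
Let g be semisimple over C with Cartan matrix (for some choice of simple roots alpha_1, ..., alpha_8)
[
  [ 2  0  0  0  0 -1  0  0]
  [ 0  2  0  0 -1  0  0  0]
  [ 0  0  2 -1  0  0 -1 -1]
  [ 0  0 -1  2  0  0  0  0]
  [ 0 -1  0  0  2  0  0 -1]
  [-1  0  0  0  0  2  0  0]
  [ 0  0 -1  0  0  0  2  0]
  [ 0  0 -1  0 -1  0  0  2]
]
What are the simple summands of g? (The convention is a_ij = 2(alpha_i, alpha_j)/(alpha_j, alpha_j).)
The diagram associated to this matrix has two connected components: the simple roots {alpha_1, alpha_6} form a chain of 2 nodes with single edges (A_2), and {alpha_2, alpha_3, alpha_4, alpha_5, alpha_7, alpha_8} form a chain of 4 nodes with a fork of two nodes at one end (D_6). A semisimple Lie algebra decomposes uniquely as the direct sum of simple ideals, one per connected component of its Dynkin diagram, so g ≅ A_2 ⊕ D_6 (dimension 8 + 66 = 74).

A_2 + D_6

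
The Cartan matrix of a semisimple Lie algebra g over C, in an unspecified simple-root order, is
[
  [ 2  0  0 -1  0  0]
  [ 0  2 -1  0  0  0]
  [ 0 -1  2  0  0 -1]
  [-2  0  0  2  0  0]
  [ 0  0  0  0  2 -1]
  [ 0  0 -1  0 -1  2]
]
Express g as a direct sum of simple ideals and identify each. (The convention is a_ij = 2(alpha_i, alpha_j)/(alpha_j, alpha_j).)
A_4 ⊕ B_2

The diagram associated to this matrix has two connected components: the simple roots {alpha_2, alpha_3, alpha_5, alpha_6} form a chain of 4 nodes with single edges (A_4), and {alpha_1, alpha_4} form a chain of 2 nodes with a double edge at one end; the terminal node there is the unique short simple root (B_2). A semisimple Lie algebra decomposes uniquely as the direct sum of simple ideals, one per connected component of its Dynkin diagram, so g ≅ A_4 ⊕ B_2 (dimension 24 + 10 = 34).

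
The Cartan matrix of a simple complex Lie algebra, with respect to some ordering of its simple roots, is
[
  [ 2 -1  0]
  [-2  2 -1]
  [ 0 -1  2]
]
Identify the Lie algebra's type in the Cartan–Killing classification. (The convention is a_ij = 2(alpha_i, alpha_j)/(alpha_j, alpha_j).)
The matrix has rank 3 with 2's on the diagonal. Reading the off-diagonal entries as Dynkin edges (a single edge where a_ij = a_ji = -1; a double or triple edge where a_ij * a_ji = 2 or 3), the diagram is a chain of 3 nodes with a double edge at one end; the terminal node there is the unique short simple root (B_3). One simple-root ordering that puts it in standard form is (alpha_3, alpha_2, alpha_1). So the algebra is type B_3, i.e. so(7).

B_3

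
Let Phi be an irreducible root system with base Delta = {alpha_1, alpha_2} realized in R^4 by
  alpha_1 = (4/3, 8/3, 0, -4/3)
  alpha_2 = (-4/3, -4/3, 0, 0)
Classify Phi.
G_2

Compute the Cartan integers a_ij = 2(alpha_i, alpha_j)/(alpha_j, alpha_j); the resulting 2x2 Cartan matrix is
[[2, -3], [-1, 2]].
The roots have two lengths (squared-length ratio 3:1); the short ones are alpha_{2}. The associated Dynkin diagram is two nodes joined by a triple edge (G_2), so the type is G_2.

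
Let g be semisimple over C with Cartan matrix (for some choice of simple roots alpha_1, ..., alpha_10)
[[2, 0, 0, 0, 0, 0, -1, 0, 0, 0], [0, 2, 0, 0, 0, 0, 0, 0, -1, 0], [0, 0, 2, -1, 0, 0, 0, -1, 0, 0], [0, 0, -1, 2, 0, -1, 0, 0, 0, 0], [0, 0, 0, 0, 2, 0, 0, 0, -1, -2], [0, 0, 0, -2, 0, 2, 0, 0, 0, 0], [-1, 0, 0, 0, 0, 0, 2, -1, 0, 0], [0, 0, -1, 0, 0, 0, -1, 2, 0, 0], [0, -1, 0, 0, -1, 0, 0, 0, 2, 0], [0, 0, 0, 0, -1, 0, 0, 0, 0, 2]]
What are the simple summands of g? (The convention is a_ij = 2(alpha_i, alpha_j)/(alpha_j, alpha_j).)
B4 ⊕ C6

The diagram associated to this matrix has two connected components: the simple roots {alpha_2, alpha_5, alpha_9, alpha_10} form a chain of 4 nodes with a double edge at one end; the terminal node there is the unique short simple root (B_4), and {alpha_1, alpha_3, alpha_4, alpha_6, alpha_7, alpha_8} form a chain of 6 nodes with a double edge at one end; the terminal node there is the unique long simple root (C_6). A semisimple Lie algebra decomposes uniquely as the direct sum of simple ideals, one per connected component of its Dynkin diagram, so g ≅ B_4 ⊕ C_6 (dimension 36 + 78 = 114).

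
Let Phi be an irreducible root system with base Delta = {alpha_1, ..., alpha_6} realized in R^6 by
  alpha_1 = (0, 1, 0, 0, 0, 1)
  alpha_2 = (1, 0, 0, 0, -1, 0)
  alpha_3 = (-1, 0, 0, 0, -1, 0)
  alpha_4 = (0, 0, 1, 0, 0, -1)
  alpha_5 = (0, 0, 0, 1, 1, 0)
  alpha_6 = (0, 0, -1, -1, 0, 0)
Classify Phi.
Compute the Cartan integers a_ij = 2(alpha_i, alpha_j)/(alpha_j, alpha_j); the resulting 6x6 Cartan matrix is
[[2, 0, 0, -1, 0, 0], [0, 2, 0, 0, -1, 0], [0, 0, 2, 0, -1, 0], [-1, 0, 0, 2, 0, -1], [0, -1, -1, 0, 2, -1], [0, 0, 0, -1, -1, 2]].
All simple roots have the same length, so the diagram is simply laced. The associated Dynkin diagram is a chain of 4 nodes with a fork of two nodes at one end (D_6), so the type is D_6 (the algebra so(12)).

D_6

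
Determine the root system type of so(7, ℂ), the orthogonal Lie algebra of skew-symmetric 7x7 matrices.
This is so(7) with 7 odd, which has dimension 7(7-1)/2 = 21 and rank (7-1)/2 = 3. In the classification of classical Lie algebras, the orthogonal algebra so(2n+1) in an odd number of variables has type B_n; here n = 3, so the Dynkin diagram is a chain of 3 nodes with a double edge at one end; the terminal node there is the unique short simple root (B_3). Hence the type is B_3.

type B_3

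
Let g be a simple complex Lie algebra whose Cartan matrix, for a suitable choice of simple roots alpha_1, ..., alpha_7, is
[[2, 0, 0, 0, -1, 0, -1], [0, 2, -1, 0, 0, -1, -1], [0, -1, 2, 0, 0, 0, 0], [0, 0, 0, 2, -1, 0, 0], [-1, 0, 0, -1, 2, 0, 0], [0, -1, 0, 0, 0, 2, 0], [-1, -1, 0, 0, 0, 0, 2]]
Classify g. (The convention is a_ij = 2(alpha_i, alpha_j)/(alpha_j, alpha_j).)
D7

The matrix has rank 7 with 2's on the diagonal. Reading the off-diagonal entries as Dynkin edges (a single edge where a_ij = a_ji = -1; a double or triple edge where a_ij * a_ji = 2 or 3), the diagram is a chain of 5 nodes with a fork of two nodes at one end (D_7). One simple-root ordering that puts it in standard form is (alpha_4, alpha_5, alpha_1, alpha_7, alpha_2, alpha_6, alpha_3). So the algebra is type D_7, i.e. so(14).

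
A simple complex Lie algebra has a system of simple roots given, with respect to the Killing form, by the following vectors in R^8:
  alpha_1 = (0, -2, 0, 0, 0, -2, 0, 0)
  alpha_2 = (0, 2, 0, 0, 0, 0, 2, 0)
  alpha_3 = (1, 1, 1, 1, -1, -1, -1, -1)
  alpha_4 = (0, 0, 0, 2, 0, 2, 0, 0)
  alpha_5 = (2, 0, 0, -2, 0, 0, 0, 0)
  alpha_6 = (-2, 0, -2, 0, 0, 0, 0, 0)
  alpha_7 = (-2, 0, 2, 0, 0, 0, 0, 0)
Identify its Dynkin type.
E_7

Compute the Cartan integers a_ij = 2(alpha_i, alpha_j)/(alpha_j, alpha_j); the resulting 7x7 Cartan matrix is
[[2, -1, 0, -1, 0, 0, 0], [-1, 2, 0, 0, 0, 0, 0], [0, 0, 2, 0, 0, -1, 0], [-1, 0, 0, 2, -1, 0, 0], [0, 0, 0, -1, 2, -1, -1], [0, 0, -1, 0, -1, 2, 0], [0, 0, 0, 0, -1, 0, 2]].
All simple roots have the same length, so the diagram is simply laced. The associated Dynkin diagram is a chain of 6 nodes with one extra node attached to the third node from one end (E_7), so the type is E_7.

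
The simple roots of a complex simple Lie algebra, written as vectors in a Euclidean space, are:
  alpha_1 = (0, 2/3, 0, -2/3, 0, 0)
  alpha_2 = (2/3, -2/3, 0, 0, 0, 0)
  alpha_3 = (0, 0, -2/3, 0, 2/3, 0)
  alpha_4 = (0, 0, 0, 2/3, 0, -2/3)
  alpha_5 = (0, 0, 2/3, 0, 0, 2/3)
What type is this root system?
A_5

Compute the Cartan integers a_ij = 2(alpha_i, alpha_j)/(alpha_j, alpha_j); the resulting 5x5 Cartan matrix is
[[2, -1, 0, -1, 0], [-1, 2, 0, 0, 0], [0, 0, 2, 0, -1], [-1, 0, 0, 2, -1], [0, 0, -1, -1, 2]].
All simple roots have the same length, so the diagram is simply laced. The associated Dynkin diagram is a chain of 5 nodes with single edges (A_5), so the type is A_5 (the algebra sl(6)).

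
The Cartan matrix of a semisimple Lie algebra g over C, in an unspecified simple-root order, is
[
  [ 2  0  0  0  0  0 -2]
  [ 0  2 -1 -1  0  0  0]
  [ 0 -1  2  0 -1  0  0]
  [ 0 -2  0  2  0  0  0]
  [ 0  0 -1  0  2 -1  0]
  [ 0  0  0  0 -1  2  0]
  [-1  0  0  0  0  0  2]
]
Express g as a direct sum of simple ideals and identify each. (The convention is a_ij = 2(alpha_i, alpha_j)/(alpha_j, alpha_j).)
The diagram associated to this matrix has two connected components: the simple roots {alpha_1, alpha_7} form a chain of 2 nodes with a double edge at one end; the terminal node there is the unique short simple root (B_2), and {alpha_2, alpha_3, alpha_4, alpha_5, alpha_6} form a chain of 5 nodes with a double edge at one end; the terminal node there is the unique long simple root (C_5). A semisimple Lie algebra decomposes uniquely as the direct sum of simple ideals, one per connected component of its Dynkin diagram, so g ≅ B_2 ⊕ C_5 (dimension 10 + 55 = 65).

B2 ⊕ C5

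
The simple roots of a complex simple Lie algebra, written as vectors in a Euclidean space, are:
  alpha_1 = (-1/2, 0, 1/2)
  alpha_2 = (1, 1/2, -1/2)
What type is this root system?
Compute the Cartan integers a_ij = 2(alpha_i, alpha_j)/(alpha_j, alpha_j); the resulting 2x2 Cartan matrix is
[[2, -1], [-3, 2]].
The roots have two lengths (squared-length ratio 3:1); the short ones are alpha_{1}. The associated Dynkin diagram is two nodes joined by a triple edge (G_2), so the type is G_2.

G2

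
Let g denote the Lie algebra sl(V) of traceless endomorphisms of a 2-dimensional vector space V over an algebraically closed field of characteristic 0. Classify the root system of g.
This is sl(2), which has dimension 2^2 - 1 = 3 and rank 2 - 1 = 1 (a Cartan subalgebra is the diagonal traceless matrices). In the classification of classical Lie algebras, the special linear algebra sl(n+1) has type A_n; here n = 1, so the Dynkin diagram is a chain of 1 nodes with single edges (A_1). Hence the type is A_1.

A1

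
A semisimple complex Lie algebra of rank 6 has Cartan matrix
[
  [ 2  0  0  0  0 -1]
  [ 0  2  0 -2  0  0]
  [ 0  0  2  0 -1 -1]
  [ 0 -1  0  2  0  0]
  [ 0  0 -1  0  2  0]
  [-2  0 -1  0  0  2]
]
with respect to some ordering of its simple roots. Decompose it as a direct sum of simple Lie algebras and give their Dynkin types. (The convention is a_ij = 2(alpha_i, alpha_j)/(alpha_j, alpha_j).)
The diagram associated to this matrix has two connected components: the simple roots {alpha_2, alpha_4} form a chain of 2 nodes with a double edge at one end; the terminal node there is the unique short simple root (B_2), and {alpha_1, alpha_3, alpha_5, alpha_6} form a chain of 4 nodes with a double edge at one end; the terminal node there is the unique short simple root (B_4). A semisimple Lie algebra decomposes uniquely as the direct sum of simple ideals, one per connected component of its Dynkin diagram, so g ≅ B_2 ⊕ B_4 (dimension 10 + 36 = 46).

type B_2 + type B_4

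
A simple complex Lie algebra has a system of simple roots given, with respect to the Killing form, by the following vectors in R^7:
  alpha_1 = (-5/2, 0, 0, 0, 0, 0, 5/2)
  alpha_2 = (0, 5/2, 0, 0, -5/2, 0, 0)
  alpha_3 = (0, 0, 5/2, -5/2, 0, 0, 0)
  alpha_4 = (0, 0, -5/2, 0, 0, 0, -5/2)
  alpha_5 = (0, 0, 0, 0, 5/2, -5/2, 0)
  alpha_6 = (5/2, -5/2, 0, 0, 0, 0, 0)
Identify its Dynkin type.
Compute the Cartan integers a_ij = 2(alpha_i, alpha_j)/(alpha_j, alpha_j); the resulting 6x6 Cartan matrix is
[[2, 0, 0, -1, 0, -1], [0, 2, 0, 0, -1, -1], [0, 0, 2, -1, 0, 0], [-1, 0, -1, 2, 0, 0], [0, -1, 0, 0, 2, 0], [-1, -1, 0, 0, 0, 2]].
All simple roots have the same length, so the diagram is simply laced. The associated Dynkin diagram is a chain of 6 nodes with single edges (A_6), so the type is A_6 (the algebra sl(7)).

A_6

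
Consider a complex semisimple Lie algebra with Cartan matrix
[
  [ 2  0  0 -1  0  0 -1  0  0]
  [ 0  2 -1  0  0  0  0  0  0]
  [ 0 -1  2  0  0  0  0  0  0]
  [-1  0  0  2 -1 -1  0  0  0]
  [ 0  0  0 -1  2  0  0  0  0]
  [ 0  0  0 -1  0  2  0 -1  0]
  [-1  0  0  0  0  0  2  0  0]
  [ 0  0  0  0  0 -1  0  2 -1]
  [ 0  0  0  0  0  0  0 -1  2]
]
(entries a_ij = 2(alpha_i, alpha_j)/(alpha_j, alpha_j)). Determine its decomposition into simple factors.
The diagram associated to this matrix has two connected components: the simple roots {alpha_2, alpha_3} form a chain of 2 nodes with single edges (A_2), and {alpha_1, alpha_4, alpha_5, alpha_6, alpha_7, alpha_8, alpha_9} form a chain of 6 nodes with one extra node attached to the third node from one end (E_7). A semisimple Lie algebra decomposes uniquely as the direct sum of simple ideals, one per connected component of its Dynkin diagram, so g ≅ A_2 ⊕ E_7 (dimension 8 + 133 = 141).

A_2 (sl(3)) ⊕ E_7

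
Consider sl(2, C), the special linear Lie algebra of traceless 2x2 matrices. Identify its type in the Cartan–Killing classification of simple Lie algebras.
A1

This is sl(2), which has dimension 2^2 - 1 = 3 and rank 2 - 1 = 1 (a Cartan subalgebra is the diagonal traceless matrices). In the classification of classical Lie algebras, the special linear algebra sl(n+1) has type A_n; here n = 1, so the Dynkin diagram is a chain of 1 nodes with single edges (A_1). Hence the type is A_1.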